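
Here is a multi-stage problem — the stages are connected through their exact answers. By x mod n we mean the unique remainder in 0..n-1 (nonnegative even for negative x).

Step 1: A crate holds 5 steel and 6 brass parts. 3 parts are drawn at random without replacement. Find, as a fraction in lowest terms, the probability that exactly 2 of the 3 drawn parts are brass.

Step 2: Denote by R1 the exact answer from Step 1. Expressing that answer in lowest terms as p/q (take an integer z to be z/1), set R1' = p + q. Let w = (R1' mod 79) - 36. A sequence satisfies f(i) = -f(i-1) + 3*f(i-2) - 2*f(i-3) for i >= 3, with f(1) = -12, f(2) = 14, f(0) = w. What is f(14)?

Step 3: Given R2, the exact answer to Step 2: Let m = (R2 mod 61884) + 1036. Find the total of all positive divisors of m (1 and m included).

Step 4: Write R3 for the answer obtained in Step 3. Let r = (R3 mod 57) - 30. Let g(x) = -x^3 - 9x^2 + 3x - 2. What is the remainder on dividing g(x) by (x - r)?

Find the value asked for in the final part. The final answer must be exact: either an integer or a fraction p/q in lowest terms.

-8696

Step 1: total draws C(11,3) = 165; favorable C(6,2)*C(5,1) = 75; P = 5/11; answer 5/11
Step 2: R1 = 5/11; threaded value p + q = 16; w = -20; f(3) = -1*(14) + 3*(-12) - 2*(-20) = -10; iterating: f(3)=-10, f(4)=76, f(5)=-134, f(6)=382, f(7)=-936, f(8)=2350, f(9)=-5922, f(10)=14844, f(11)=-37310, f(12)=93686, f(13)=-235304, f(14)=590982; answer 590982
Step 3: R2 = 590982; m = 35062; 35062 = 2 * 47 * 373; sigma = (1 + 2) * (1 + 47) * (1 + 373) = 3 * 48 * 374 = 53856; answer 53856
Step 4: R3 = 53856; r = 18; remainder = value at the root: -1*(18)^3 - 9*(18)^2 + 3*(18)^1 - 2 = (-5832) + (-2916) + (54) + (-2) = -8696; answer -8696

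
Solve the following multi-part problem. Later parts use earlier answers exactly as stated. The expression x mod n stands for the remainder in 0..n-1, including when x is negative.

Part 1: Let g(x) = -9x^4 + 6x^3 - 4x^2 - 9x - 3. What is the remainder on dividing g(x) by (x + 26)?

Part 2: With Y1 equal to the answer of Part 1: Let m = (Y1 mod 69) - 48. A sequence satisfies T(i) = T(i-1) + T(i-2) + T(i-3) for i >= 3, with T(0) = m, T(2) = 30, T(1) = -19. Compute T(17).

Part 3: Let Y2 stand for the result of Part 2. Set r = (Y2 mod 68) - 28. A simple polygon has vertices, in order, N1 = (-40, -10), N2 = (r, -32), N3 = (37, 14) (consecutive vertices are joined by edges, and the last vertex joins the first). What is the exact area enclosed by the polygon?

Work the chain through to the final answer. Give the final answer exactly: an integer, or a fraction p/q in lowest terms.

Part 1: remainder = value at the root: -9*(-26)^4 + 6*(-26)^3 - 4*(-26)^2 - 9*(-26)^1 - 3 = (-4112784) + (-105456) + (-2704) + (234) + (-3) = -4220713; answer -4220713
Part 2: Y1 = -4220713; m = -31; T(3) = 1*(30) + 1*(-19) + 1*(-31) = -20; iterating: T(3)=-20, T(4)=-9, T(5)=1, T(6)=-28, T(7)=-36, T(8)=-63, T(9)=-127, T(10)=-226, T(11)=-416, T(12)=-769, T(13)=-1411, T(14)=-2596, T(15)=-4776, T(16)=-8783, T(17)=-16155; answer -16155
Part 3: Y2 = -16155; r = 1; cross terms: (-40*-32 - 1*-10)=1290, (1*14 - 37*-32)=1198, (37*-10 - -40*14)=190; twice the area = |2678| = 2678; area = 1339; answer 1339

1339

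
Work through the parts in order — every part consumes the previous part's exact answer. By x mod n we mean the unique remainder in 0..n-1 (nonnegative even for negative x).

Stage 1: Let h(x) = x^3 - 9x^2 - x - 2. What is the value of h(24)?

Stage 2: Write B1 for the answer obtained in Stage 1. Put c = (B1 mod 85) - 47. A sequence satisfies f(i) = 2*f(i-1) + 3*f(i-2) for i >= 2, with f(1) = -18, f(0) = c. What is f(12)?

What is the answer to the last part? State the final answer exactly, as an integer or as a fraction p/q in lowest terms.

Stage 1: 1*(24)^3 - 9*(24)^2 - 1*(24)^1 - 2 = (13824) + (-5184) + (-24) + (-2) = 8614; answer 8614
Stage 2: B1 = 8614; c = -18; f(2) = 2*(-18) + 3*(-18) = -90; iterating: f(2)=-90, f(3)=-234, f(4)=-738, f(5)=-2178, f(6)=-6570, f(7)=-19674, f(8)=-59058, f(9)=-177138, f(10)=-531450, f(11)=-1594314, f(12)=-4782978; answer -4782978

-4782978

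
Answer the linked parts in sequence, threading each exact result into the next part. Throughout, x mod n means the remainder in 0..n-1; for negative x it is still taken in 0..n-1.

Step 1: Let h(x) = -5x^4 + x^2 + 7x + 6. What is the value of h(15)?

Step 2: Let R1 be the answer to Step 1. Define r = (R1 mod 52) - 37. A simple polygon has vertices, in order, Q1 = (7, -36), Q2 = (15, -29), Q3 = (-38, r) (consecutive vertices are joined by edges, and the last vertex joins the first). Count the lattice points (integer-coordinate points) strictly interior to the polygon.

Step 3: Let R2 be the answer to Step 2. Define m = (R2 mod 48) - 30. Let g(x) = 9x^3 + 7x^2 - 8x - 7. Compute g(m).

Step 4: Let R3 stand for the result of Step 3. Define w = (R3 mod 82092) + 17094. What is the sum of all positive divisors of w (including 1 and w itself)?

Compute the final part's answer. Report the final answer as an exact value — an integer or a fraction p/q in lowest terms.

Step 1: -5*(15)^4 + 1*(15)^2 + 7*(15)^1 + 6 = (-253125) + (225) + (105) + (6) = -252789; answer -252789
Step 2: R1 = -252789; r = -2; cross terms: (7*-29 - 15*-36)=337, (15*-2 - -38*-29)=-1132, (-38*-36 - 7*-2)=1382; twice the area = |587| = 587; area = 587/2; boundary points = 1 + 1 + 1 = 3; strictly interior points = area - boundary/2 + 1 = 293; answer 293
Step 3: R2 = 293; m = -25; 9*(-25)^3 + 7*(-25)^2 - 8*(-25)^1 - 7 = (-140625) + (4375) + (200) + (-7) = -136057; answer -136057
Step 4: R3 = -136057; w = 45221; 45221 = 11 * 4111; sigma = (1 + 11) * (1 + 4111) = 12 * 4112 = 49344; answer 49344

49344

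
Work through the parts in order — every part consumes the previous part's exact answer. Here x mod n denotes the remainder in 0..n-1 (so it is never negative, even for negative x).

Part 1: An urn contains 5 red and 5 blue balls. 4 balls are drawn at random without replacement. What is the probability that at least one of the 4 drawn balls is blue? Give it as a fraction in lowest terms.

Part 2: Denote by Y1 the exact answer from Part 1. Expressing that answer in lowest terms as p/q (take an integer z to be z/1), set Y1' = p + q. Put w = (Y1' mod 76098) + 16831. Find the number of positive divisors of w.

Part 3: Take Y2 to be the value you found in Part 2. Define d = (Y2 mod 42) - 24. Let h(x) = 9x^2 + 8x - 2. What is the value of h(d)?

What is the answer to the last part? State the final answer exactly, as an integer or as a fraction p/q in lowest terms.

2174

Part 1: total draws C(10,4) = 210; complement C(5,4) = 5; favorable 210 - 5 = 205; P = 41/42; answer 41/42
Part 2: Y1 = 41/42; threaded value p + q = 83; w = 16914; 16914 = 2 * 3 * 2819; number of divisors = (1+1) * (1+1) * (1+1) = 8; answer 8
Part 3: Y2 = 8; d = -16; 9*(-16)^2 + 8*(-16)^1 - 2 = (2304) + (-128) + (-2) = 2174; answer 2174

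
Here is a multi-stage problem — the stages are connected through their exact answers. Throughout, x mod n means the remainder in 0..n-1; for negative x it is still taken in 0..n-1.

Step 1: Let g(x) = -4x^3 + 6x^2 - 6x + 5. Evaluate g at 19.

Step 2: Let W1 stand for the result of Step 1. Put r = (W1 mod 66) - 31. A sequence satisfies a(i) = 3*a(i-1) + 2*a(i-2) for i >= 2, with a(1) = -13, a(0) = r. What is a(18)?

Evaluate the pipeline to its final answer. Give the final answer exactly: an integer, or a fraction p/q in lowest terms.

Step 1: -4*(19)^3 + 6*(19)^2 - 6*(19)^1 + 5 = (-27436) + (2166) + (-114) + (5) = -25379; answer -25379
Step 2: W1 = -25379; r = 0; a(2) = 3*(-13) + 2*(0) = -39; iterating: a(2)=-39, a(3)=-143, a(4)=-507, a(5)=-1807, a(6)=-6435, a(7)=-22919, a(8)=-81627, a(9)=-290719, a(10)=-1035411, a(11)=-3687671, a(12)=-13133835, a(13)=-46776847, a(14)=-166598211, a(15)=-593348327, a(16)=-2113241403, a(17)=-7526420863, a(18)=-26805745395; answer -26805745395

-26805745395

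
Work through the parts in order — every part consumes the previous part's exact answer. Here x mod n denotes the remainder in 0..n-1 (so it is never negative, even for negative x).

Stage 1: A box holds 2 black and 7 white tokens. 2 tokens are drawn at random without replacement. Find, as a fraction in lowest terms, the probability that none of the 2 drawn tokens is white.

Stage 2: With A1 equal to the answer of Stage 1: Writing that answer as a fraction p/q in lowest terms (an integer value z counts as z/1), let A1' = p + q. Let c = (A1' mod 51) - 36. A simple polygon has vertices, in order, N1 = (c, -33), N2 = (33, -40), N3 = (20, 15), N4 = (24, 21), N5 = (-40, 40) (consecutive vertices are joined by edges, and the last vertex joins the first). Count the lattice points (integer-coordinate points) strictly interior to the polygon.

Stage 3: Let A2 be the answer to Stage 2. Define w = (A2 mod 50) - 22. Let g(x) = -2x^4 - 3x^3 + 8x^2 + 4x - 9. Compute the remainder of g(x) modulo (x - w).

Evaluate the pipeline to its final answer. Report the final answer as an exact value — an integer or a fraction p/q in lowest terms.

Stage 1: total draws C(9,2) = 36; favorable C(2,2) = 1; P = 1/36; answer 1/36
Stage 2: A1 = 1/36; threaded value p + q = 37; c = 1; cross terms: (1*-40 - 33*-33)=1049, (33*15 - 20*-40)=1295, (20*21 - 24*15)=60, (24*40 - -40*21)=1800, (-40*-33 - 1*40)=1280; twice the area = |5484| = 5484; area = 2742; boundary points = 1 + 1 + 2 + 1 + 1 = 6; strictly interior points = area - boundary/2 + 1 = 2740; answer 2740
Stage 3: A2 = 2740; w = 18; remainder = value at the root: -2*(18)^4 - 3*(18)^3 + 8*(18)^2 + 4*(18)^1 - 9 = (-209952) + (-17496) + (2592) + (72) + (-9) = -224793; answer -224793

-224793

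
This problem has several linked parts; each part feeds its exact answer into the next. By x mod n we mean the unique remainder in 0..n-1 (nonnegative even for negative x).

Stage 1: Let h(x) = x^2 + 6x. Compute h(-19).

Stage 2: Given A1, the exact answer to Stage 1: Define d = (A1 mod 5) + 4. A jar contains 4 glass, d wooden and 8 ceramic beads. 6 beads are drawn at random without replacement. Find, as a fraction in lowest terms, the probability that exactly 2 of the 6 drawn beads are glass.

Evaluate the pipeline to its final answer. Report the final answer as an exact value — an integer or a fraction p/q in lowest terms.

Stage 1: 1*(-19)^2 + 6*(-19)^1 = (361) + (-114) = 247; answer 247
Stage 2: A1 = 247; d = 6; total draws C(18,6) = 18564; favorable C(4,2)*C(14,4) = 6006; P = 11/34; answer 11/34

11/34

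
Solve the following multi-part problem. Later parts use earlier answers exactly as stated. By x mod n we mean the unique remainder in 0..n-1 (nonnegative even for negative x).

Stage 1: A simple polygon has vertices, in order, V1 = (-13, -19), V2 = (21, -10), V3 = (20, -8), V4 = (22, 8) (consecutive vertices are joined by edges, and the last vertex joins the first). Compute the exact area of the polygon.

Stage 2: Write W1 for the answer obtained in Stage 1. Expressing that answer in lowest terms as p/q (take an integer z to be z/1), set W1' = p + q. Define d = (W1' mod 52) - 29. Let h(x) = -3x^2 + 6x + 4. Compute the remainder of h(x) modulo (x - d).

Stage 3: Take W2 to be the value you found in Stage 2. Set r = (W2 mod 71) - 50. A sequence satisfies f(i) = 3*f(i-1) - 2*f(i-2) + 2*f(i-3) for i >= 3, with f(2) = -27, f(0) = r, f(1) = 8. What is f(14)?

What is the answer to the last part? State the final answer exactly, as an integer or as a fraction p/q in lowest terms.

Stage 1: cross terms: (-13*-10 - 21*-19)=529, (21*-8 - 20*-10)=32, (20*8 - 22*-8)=336, (22*-19 - -13*8)=-314; twice the area = |583| = 583; area = 583/2; answer 583/2
Stage 2: W1 = 583/2; threaded value p + q = 585; d = -16; remainder = value at the root: -3*(-16)^2 + 6*(-16)^1 + 4 = (-768) + (-96) + (4) = -860; answer -860
Stage 3: W2 = -860; r = 13; f(3) = 3*(-27) - 2*(8) + 2*(13) = -71; iterating: f(3)=-71, f(4)=-143, f(5)=-341, f(6)=-879, f(7)=-2241, f(8)=-5647, f(9)=-14217, f(10)=-35839, f(11)=-90377, f(12)=-227887, f(13)=-574585, f(14)=-1448735; answer -1448735

-1448735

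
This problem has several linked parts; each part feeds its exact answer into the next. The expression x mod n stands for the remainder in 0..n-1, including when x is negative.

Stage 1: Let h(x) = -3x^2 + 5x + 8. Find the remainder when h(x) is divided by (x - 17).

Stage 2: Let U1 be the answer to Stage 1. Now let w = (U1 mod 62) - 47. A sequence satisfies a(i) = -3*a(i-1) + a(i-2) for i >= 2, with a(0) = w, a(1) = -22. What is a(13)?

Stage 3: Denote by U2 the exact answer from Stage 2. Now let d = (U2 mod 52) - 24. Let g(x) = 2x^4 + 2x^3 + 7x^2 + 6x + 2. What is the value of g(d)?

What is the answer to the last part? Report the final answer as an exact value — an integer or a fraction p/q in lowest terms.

223994

Stage 1: remainder = value at the root: -3*(17)^2 + 5*(17)^1 + 8 = (-867) + (85) + (8) = -774; answer -774
Stage 2: U1 = -774; w = -15; a(2) = -3*(-22) + 1*(-15) = 51; iterating: a(2)=51, a(3)=-175, a(4)=576, a(5)=-1903, a(6)=6285, a(7)=-20758, a(8)=68559, a(9)=-226435, a(10)=747864, a(11)=-2470027, a(12)=8157945, a(13)=-26943862; answer -26943862
Stage 3: U2 = -26943862; d = 18; 2*(18)^4 + 2*(18)^3 + 7*(18)^2 + 6*(18)^1 + 2 = (209952) + (11664) + (2268) + (108) + (2) = 223994; answer 223994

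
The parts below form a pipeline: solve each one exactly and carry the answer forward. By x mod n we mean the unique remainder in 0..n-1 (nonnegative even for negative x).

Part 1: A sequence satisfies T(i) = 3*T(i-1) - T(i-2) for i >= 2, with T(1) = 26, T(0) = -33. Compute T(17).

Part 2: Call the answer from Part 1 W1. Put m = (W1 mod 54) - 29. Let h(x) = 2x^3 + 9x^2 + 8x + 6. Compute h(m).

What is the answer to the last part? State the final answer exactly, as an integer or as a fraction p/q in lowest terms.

Part 1: T(2) = 3*(26) - 1*(-33) = 111; iterating: T(2)=111, T(3)=307, T(4)=810, T(5)=2123, T(6)=5559, T(7)=14554, T(8)=38103, T(9)=99755, T(10)=261162, T(11)=683731, T(12)=1790031, T(13)=4686362, T(14)=12269055, T(15)=32120803, T(16)=84093354, T(17)=220159259; answer 220159259
Part 2: W1 = 220159259; m = -12; 2*(-12)^3 + 9*(-12)^2 + 8*(-12)^1 + 6 = (-3456) + (1296) + (-96) + (6) = -2250; answer -2250

-2250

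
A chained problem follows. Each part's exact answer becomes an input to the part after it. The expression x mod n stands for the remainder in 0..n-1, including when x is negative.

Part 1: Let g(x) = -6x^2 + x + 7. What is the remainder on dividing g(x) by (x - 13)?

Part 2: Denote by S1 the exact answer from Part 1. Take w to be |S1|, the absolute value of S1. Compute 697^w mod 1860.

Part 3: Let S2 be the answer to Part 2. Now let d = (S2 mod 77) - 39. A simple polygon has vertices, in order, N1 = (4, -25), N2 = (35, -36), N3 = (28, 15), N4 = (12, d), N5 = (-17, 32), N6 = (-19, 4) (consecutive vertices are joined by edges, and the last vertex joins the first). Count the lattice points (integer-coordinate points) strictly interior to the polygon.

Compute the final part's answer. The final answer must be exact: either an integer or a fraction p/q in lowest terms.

2361

Part 1: remainder = value at the root: -6*(13)^2 + 1*(13)^1 + 7 = (-1014) + (13) + (7) = -994; answer -994
Part 2: S1 = -994; w = 994; squarings mod 1860: 697^1=697, 697^2=349, 697^4=901, 697^8=841, 697^16=481, 697^32=721, 697^64=901, 697^128=841, 697^256=481, 697^512=721; 697^994 = 697^2 * 697^32 * 697^64 * 697^128 * 697^256 * 697^512 = 529 (mod 1860); answer 529
Part 3: S2 = 529; d = 28; cross terms: (4*-36 - 35*-25)=731, (35*15 - 28*-36)=1533, (28*28 - 12*15)=604, (12*32 - -17*28)=860, (-17*4 - -19*32)=540, (-19*-25 - 4*4)=459; twice the area = |4727| = 4727; area = 4727/2; boundary points = 1 + 1 + 1 + 1 + 2 + 1 = 7; strictly interior points = area - boundary/2 + 1 = 2361; answer 2361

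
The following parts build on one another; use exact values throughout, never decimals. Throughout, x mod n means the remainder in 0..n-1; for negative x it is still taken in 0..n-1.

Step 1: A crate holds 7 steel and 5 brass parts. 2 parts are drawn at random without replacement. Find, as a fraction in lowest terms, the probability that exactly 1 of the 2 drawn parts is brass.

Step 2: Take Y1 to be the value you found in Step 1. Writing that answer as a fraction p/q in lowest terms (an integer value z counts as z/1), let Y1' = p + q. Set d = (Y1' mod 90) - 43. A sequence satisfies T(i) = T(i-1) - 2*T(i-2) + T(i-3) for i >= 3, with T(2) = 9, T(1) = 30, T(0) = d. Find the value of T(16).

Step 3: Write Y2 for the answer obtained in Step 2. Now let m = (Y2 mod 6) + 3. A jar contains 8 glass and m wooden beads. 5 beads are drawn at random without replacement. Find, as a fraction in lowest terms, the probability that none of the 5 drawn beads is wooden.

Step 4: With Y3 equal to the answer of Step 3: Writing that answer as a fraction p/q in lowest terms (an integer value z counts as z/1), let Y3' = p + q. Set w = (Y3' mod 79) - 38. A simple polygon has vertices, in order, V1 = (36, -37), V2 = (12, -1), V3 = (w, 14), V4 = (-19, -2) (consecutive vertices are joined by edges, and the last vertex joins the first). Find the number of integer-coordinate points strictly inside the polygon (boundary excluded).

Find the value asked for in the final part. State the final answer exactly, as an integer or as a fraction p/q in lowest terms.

Step 1: total draws C(12,2) = 66; favorable C(5,1)*C(7,1) = 35; P = 35/66; answer 35/66
Step 2: Y1 = 35/66; threaded value p + q = 101; d = -32; T(3) = 1*(9) - 2*(30) + 1*(-32) = -83; iterating: T(3)=-83, T(4)=-71, T(5)=104, T(6)=163, T(7)=-116, T(8)=-338, T(9)=57, T(10)=617, T(11)=165, T(12)=-1012, T(13)=-725, T(14)=1464, T(15)=1902, T(16)=-1751; answer -1751
Step 3: Y2 = -1751; m = 4; total draws C(12,5) = 792; favorable C(8,5) = 56; P = 7/99; answer 7/99
Step 4: Y3 = 7/99; threaded value p + q = 106; w = -11; cross terms: (36*-1 - 12*-37)=408, (12*14 - -11*-1)=157, (-11*-2 - -19*14)=288, (-19*-37 - 36*-2)=775; twice the area = |1628| = 1628; area = 814; boundary points = 12 + 1 + 8 + 5 = 26; strictly interior points = area - boundary/2 + 1 = 802; answer 802

802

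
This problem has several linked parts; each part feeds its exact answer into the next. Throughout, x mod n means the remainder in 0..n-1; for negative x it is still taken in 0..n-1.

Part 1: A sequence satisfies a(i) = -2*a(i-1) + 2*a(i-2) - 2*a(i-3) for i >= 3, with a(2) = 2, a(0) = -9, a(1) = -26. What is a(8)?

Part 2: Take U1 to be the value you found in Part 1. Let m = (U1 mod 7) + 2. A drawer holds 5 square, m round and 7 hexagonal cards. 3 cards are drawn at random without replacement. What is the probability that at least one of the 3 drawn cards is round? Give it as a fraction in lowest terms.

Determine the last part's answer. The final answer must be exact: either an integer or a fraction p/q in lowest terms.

Part 1: a(3) = -2*(2) + 2*(-26) - 2*(-9) = -38; iterating: a(3)=-38, a(4)=132, a(5)=-344, a(6)=1028, a(7)=-3008, a(8)=8760; answer 8760
Part 2: U1 = 8760; m = 5; total draws C(17,3) = 680; complement C(12,3) = 220; favorable 680 - 220 = 460; P = 23/34; answer 23/34

23/34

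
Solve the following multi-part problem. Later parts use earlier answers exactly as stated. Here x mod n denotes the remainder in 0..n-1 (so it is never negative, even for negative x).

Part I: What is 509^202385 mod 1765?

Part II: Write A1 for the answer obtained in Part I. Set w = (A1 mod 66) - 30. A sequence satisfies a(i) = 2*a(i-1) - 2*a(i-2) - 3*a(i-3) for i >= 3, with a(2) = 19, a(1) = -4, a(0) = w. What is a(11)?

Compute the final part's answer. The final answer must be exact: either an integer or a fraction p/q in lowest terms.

Part I: squarings mod 1765: 509^1=509, 509^2=1391, 509^4=441, 509^8=331, 509^16=131, 509^32=1276, 509^64=846, 509^128=891, 509^256=1396, 509^512=256, 509^1024=231, 509^2048=411, 509^4096=1246, 509^8192=1081, 509^16384=131, 509^32768=1276, 509^65536=846, 509^131072=891; 509^202385 = 509^1 * 509^16 * 509^128 * 509^512 * 509^1024 * 509^4096 * 509^65536 * 509^131072 = 1459 (mod 1765); answer 1459
Part II: A1 = 1459; w = -23; a(3) = 2*(19) - 2*(-4) - 3*(-23) = 115; iterating: a(3)=115, a(4)=204, a(5)=121, a(6)=-511, a(7)=-1876, a(8)=-3093, a(9)=-901, a(10)=10012, a(11)=31105; answer 31105

31105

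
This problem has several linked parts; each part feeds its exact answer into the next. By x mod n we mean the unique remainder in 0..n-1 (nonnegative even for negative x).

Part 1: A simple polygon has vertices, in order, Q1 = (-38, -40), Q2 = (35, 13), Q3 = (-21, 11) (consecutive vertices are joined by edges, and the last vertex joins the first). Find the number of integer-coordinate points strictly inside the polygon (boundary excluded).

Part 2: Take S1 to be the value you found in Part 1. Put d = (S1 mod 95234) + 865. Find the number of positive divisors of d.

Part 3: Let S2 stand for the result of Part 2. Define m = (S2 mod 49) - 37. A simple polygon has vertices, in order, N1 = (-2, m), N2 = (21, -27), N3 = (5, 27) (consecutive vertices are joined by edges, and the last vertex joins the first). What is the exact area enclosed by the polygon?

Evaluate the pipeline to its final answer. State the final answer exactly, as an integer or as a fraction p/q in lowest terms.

685

Part 1: cross terms: (-38*13 - 35*-40)=906, (35*11 - -21*13)=658, (-21*-40 - -38*11)=1258; twice the area = |2822| = 2822; area = 1411; boundary points = 1 + 2 + 17 = 20; strictly interior points = area - boundary/2 + 1 = 1402; answer 1402
Part 2: S1 = 1402; d = 2267; 2267 is prime, so its only divisors are 1 and 2267; count = 2; answer 2
Part 3: S2 = 2; m = -35; cross terms: (-2*-27 - 21*-35)=789, (21*27 - 5*-27)=702, (5*-35 - -2*27)=-121; twice the area = |1370| = 1370; area = 685; answer 685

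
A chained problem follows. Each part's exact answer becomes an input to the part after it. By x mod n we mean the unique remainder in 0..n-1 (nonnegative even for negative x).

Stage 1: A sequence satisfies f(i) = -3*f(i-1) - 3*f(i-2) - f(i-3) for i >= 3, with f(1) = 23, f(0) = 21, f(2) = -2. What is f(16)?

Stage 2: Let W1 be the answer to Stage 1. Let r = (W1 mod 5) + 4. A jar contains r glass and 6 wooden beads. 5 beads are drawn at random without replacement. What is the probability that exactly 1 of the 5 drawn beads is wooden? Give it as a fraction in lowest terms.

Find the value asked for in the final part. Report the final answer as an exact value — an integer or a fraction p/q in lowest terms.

5/44

Stage 1: f(3) = -3*(-2) - 3*(23) - 1*(21) = -84; iterating: f(3)=-84, f(4)=235, f(5)=-451, f(6)=732, f(7)=-1078, f(8)=1489, f(9)=-1965, f(10)=2506, f(11)=-3112, f(12)=3783, f(13)=-4519, f(14)=5320, f(15)=-6186, f(16)=7117; answer 7117
Stage 2: W1 = 7117; r = 6; total draws C(12,5) = 792; favorable C(6,1)*C(6,4) = 90; P = 5/44; answer 5/44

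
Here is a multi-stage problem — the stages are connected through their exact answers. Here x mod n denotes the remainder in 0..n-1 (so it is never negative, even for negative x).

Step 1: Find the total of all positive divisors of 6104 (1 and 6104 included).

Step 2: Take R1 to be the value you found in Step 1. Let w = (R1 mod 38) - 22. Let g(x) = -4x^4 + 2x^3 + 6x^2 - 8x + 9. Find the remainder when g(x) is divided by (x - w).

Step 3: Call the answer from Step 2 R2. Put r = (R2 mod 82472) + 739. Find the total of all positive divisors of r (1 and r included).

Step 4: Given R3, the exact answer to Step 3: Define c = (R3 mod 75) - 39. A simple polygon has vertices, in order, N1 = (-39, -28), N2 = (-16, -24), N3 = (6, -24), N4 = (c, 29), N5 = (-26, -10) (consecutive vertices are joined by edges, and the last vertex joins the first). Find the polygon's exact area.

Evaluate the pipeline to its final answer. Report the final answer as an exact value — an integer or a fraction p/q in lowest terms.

Step 1: 6104 = 2^3 * 7 * 109; sigma = (1 + 2 + 4 + 8) * (1 + 7) * (1 + 109) = 15 * 8 * 110 = 13200; answer 13200
Step 2: R1 = 13200; w = -8; remainder = value at the root: -4*(-8)^4 + 2*(-8)^3 + 6*(-8)^2 - 8*(-8)^1 + 9 = (-16384) + (-1024) + (384) + (64) + (9) = -16951; answer -16951
Step 3: R2 = -16951; r = 66260; 66260 = 2^2 * 5 * 3313; sigma = (1 + 2 + 4) * (1 + 5) * (1 + 3313) = 7 * 6 * 3314 = 139188; answer 139188
Step 4: R3 = 139188; c = 24; cross terms: (-39*-24 - -16*-28)=488, (-16*-24 - 6*-24)=528, (6*29 - 24*-24)=750, (24*-10 - -26*29)=514, (-26*-28 - -39*-10)=338; twice the area = |2618| = 2618; area = 1309; answer 1309

1309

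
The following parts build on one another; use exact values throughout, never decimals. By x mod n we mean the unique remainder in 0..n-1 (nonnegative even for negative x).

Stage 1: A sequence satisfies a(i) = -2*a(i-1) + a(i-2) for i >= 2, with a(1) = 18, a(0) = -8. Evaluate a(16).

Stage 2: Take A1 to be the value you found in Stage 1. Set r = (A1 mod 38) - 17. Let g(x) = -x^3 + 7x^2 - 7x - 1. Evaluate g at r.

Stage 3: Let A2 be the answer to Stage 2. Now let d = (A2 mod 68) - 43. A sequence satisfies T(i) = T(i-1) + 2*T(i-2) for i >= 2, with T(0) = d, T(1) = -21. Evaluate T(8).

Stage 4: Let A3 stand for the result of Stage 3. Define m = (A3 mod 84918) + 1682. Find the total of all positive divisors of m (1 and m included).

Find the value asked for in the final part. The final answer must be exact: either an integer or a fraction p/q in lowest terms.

82944

Stage 1: a(2) = -2*(18) + 1*(-8) = -44; iterating: a(2)=-44, a(3)=106, a(4)=-256, a(5)=618, a(6)=-1492, a(7)=3602, a(8)=-8696, a(9)=20994, a(10)=-50684, a(11)=122362, a(12)=-295408, a(13)=713178, a(14)=-1721764, a(15)=4156706, a(16)=-10035176; answer -10035176
Stage 2: A1 = -10035176; r = -1; -1*(-1)^3 + 7*(-1)^2 - 7*(-1)^1 - 1 = (1) + (7) + (7) + (-1) = 14; answer 14
Stage 3: A2 = 14; d = -29; T(2) = 1*(-21) + 2*(-29) = -79; iterating: T(2)=-79, T(3)=-121, T(4)=-279, T(5)=-521, T(6)=-1079, T(7)=-2121, T(8)=-4279; answer -4279
Stage 4: A3 = -4279; m = 82321; 82321 = 191 * 431; sigma = (1 + 191) * (1 + 431) = 192 * 432 = 82944; answer 82944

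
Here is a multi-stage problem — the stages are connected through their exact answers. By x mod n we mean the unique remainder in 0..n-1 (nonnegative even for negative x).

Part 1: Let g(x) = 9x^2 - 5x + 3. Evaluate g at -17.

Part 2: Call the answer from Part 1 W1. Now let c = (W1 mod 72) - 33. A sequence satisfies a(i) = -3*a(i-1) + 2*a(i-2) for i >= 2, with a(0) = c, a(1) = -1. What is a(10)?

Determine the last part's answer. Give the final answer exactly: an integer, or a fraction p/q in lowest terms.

Part 1: 9*(-17)^2 - 5*(-17)^1 + 3 = (2601) + (85) + (3) = 2689; answer 2689
Part 2: W1 = 2689; c = -8; a(2) = -3*(-1) + 2*(-8) = -13; iterating: a(2)=-13, a(3)=37, a(4)=-137, a(5)=485, a(6)=-1729, a(7)=6157, a(8)=-21929, a(9)=78101, a(10)=-278161; answer -278161

-278161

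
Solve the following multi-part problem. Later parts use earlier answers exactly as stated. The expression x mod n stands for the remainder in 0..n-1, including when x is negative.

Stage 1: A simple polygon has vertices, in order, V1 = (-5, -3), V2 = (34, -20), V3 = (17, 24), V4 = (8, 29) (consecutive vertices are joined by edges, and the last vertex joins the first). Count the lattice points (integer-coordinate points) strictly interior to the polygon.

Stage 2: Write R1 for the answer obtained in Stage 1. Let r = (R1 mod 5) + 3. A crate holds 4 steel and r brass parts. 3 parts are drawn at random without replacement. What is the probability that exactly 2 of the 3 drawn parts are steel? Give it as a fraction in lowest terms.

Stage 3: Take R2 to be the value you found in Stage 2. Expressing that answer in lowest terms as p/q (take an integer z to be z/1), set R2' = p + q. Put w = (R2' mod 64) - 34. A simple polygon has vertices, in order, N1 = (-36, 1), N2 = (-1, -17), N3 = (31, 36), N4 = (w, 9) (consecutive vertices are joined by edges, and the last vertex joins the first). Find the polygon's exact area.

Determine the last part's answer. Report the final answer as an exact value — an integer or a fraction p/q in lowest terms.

Stage 1: cross terms: (-5*-20 - 34*-3)=202, (34*24 - 17*-20)=1156, (17*29 - 8*24)=301, (8*-3 - -5*29)=121; twice the area = |1780| = 1780; area = 890; boundary points = 1 + 1 + 1 + 1 = 4; strictly interior points = area - boundary/2 + 1 = 889; answer 889
Stage 2: R1 = 889; r = 7; total draws C(11,3) = 165; favorable C(4,2)*C(7,1) = 42; P = 14/55; answer 14/55
Stage 3: R2 = 14/55; threaded value p + q = 69; w = -29; cross terms: (-36*-17 - -1*1)=613, (-1*36 - 31*-17)=491, (31*9 - -29*36)=1323, (-29*1 - -36*9)=295; twice the area = |2722| = 2722; area = 1361; answer 1361

1361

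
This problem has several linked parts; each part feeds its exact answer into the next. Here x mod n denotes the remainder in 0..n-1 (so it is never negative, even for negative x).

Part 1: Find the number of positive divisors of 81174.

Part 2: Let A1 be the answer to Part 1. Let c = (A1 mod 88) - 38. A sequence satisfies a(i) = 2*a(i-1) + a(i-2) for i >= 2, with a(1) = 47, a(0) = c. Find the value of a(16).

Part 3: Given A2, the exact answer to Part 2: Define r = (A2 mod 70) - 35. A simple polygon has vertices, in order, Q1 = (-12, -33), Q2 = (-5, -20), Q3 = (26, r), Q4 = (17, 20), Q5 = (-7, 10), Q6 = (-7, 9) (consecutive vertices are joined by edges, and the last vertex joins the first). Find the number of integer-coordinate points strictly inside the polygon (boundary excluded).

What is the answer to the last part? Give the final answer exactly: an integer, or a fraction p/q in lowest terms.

893

Part 1: 81174 = 2 * 3 * 83 * 163; number of divisors = (1+1) * (1+1) * (1+1) * (1+1) = 16; answer 16
Part 2: A1 = 16; c = -22; a(2) = 2*(47) + 1*(-22) = 72; iterating: a(2)=72, a(3)=191, a(4)=454, a(5)=1099, a(6)=2652, a(7)=6403, a(8)=15458, a(9)=37319, a(10)=90096, a(11)=217511, a(12)=525118, a(13)=1267747, a(14)=3060612, a(15)=7388971, a(16)=17838554; answer 17838554
Part 3: A2 = 17838554; r = -1; cross terms: (-12*-20 - -5*-33)=75, (-5*-1 - 26*-20)=525, (26*20 - 17*-1)=537, (17*10 - -7*20)=310, (-7*9 - -7*10)=7, (-7*-33 - -12*9)=339; twice the area = |1793| = 1793; area = 1793/2; boundary points = 1 + 1 + 3 + 2 + 1 + 1 = 9; strictly interior points = area - boundary/2 + 1 = 893; answer 893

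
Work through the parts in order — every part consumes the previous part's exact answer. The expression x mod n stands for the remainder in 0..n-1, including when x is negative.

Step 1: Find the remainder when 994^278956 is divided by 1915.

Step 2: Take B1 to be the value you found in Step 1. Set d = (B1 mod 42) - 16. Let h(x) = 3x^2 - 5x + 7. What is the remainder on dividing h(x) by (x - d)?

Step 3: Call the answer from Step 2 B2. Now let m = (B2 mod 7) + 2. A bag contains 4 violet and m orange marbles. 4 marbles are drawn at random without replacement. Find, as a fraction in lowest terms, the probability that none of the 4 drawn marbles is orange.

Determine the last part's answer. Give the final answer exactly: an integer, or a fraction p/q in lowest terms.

1/330

Step 1: squarings mod 1915: 994^1=994, 994^2=1811, 994^4=1241, 994^8=421, 994^16=1061, 994^32=1616, 994^64=1311, 994^128=966, 994^256=551, 994^512=1031, 994^1024=136, 994^2048=1261, 994^4096=671, 994^8192=216, 994^16384=696, 994^32768=1836, 994^65536=496, 994^131072=896, 994^262144=431; 994^278956 = 994^4 * 994^8 * 994^32 * 994^128 * 994^256 * 994^16384 * 994^262144 = 586 (mod 1915); answer 586
Step 2: B1 = 586; d = 24; remainder = value at the root: 3*(24)^2 - 5*(24)^1 + 7 = (1728) + (-120) + (7) = 1615; answer 1615
Step 3: B2 = 1615; m = 7; total draws C(11,4) = 330; favorable C(4,4) = 1; P = 1/330; answer 1/330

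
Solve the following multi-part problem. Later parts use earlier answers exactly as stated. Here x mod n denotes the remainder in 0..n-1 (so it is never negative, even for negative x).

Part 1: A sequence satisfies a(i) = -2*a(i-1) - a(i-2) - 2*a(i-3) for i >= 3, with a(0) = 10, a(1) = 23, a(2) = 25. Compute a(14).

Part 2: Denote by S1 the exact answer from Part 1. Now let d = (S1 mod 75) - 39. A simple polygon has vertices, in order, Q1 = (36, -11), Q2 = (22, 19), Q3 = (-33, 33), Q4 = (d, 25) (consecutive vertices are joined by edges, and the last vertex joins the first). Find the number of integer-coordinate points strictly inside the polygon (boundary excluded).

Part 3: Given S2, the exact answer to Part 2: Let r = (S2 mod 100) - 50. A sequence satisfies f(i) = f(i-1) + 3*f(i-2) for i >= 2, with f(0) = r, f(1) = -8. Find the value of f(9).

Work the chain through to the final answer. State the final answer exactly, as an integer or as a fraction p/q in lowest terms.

-28802

Part 1: a(3) = -2*(25) - 1*(23) - 2*(10) = -93; iterating: a(3)=-93, a(4)=115, a(5)=-187, a(6)=445, a(7)=-933, a(8)=1795, a(9)=-3547, a(10)=7165, a(11)=-14373, a(12)=28675, a(13)=-57307, a(14)=114685; answer 114685
Part 2: S1 = 114685; d = -29; cross terms: (36*19 - 22*-11)=926, (22*33 - -33*19)=1353, (-33*25 - -29*33)=132, (-29*-11 - 36*25)=-581; twice the area = |1830| = 1830; area = 915; boundary points = 2 + 1 + 4 + 1 = 8; strictly interior points = area - boundary/2 + 1 = 912; answer 912
Part 3: S2 = 912; r = -38; f(2) = 1*(-8) + 3*(-38) = -122; iterating: f(2)=-122, f(3)=-146, f(4)=-512, f(5)=-950, f(6)=-2486, f(7)=-5336, f(8)=-12794, f(9)=-28802; answer -28802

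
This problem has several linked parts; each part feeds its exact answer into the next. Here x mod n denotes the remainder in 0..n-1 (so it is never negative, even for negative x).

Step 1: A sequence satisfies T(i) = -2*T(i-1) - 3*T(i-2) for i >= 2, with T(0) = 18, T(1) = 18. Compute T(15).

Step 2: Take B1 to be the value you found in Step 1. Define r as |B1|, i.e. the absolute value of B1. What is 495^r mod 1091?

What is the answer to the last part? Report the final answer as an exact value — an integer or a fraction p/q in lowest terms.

Step 1: T(2) = -2*(18) - 3*(18) = -90; iterating: T(2)=-90, T(3)=126, T(4)=18, T(5)=-414, T(6)=774, T(7)=-306, T(8)=-1710, T(9)=4338, T(10)=-3546, T(11)=-5922, T(12)=22482, T(13)=-27198, T(14)=-13050, T(15)=107694; answer 107694
Step 2: B1 = 107694; r = 107694; squarings mod 1091: 495^1=495, 495^2=641, 495^4=665, 495^8=370, 495^16=525, 495^32=693, 495^64=209, 495^128=41, 495^256=590, 495^512=71, 495^1024=677, 495^2048=109, 495^4096=971, 495^8192=217, 495^16384=176, 495^32768=428, 495^65536=987; 495^107694 = 495^2 * 495^4 * 495^8 * 495^32 * 495^128 * 495^1024 * 495^8192 * 495^32768 * 495^65536 = 638 (mod 1091); answer 638

638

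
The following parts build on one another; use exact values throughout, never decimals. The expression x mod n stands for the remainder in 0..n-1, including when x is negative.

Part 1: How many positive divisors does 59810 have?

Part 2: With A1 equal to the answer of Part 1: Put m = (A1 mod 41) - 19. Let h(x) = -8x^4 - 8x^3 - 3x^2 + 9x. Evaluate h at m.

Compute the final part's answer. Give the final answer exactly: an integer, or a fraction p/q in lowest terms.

-106942

Part 1: 59810 = 2 * 5 * 5981; number of divisors = (1+1) * (1+1) * (1+1) = 8; answer 8
Part 2: A1 = 8; m = -11; -8*(-11)^4 - 8*(-11)^3 - 3*(-11)^2 + 9*(-11)^1 = (-117128) + (10648) + (-363) + (-99) = -106942; answer -106942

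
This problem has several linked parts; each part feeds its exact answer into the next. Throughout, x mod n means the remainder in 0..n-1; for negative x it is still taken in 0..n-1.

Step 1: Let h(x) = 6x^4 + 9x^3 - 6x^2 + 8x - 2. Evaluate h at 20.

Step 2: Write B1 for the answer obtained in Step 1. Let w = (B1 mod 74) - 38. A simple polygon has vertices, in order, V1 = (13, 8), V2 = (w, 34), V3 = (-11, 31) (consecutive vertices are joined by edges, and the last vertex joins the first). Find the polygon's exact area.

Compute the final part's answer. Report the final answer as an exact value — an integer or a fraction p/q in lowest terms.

Step 1: 6*(20)^4 + 9*(20)^3 - 6*(20)^2 + 8*(20)^1 - 2 = (960000) + (72000) + (-2400) + (160) + (-2) = 1029758; answer 1029758
Step 2: B1 = 1029758; w = 10; cross terms: (13*34 - 10*8)=362, (10*31 - -11*34)=684, (-11*8 - 13*31)=-491; twice the area = |555| = 555; area = 555/2; answer 555/2

555/2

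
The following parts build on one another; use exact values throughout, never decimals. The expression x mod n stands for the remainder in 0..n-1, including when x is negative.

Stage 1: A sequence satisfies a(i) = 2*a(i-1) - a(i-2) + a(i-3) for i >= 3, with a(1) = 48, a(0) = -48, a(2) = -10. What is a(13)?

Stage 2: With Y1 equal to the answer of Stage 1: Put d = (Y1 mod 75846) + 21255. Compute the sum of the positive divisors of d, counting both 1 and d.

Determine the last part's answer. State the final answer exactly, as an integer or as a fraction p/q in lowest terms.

110656

Stage 1: a(3) = 2*(-10) - 1*(48) + 1*(-48) = -116; iterating: a(3)=-116, a(4)=-174, a(5)=-242, a(6)=-426, a(7)=-784, a(8)=-1384, a(9)=-2410, a(10)=-4220, a(11)=-7414, a(12)=-13018, a(13)=-22842; answer -22842
Stage 2: Y1 = -22842; d = 74259; 74259 = 3^2 * 37 * 223; sigma = (1 + 3 + 9) * (1 + 37) * (1 + 223) = 13 * 38 * 224 = 110656; answer 110656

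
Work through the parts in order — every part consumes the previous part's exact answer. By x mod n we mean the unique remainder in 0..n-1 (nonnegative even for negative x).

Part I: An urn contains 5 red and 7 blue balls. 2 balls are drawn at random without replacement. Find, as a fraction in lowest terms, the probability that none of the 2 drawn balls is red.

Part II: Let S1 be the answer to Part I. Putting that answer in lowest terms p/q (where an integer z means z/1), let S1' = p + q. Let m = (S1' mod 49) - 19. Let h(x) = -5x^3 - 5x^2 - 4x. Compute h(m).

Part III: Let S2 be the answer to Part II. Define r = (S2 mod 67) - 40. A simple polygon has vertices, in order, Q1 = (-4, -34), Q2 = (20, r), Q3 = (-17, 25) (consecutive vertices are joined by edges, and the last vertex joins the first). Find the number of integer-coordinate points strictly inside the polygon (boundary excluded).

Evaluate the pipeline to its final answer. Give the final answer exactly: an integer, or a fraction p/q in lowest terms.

804

Part I: total draws C(12,2) = 66; favorable C(7,2) = 21; P = 7/22; answer 7/22
Part II: S1 = 7/22; threaded value p + q = 29; m = 10; -5*(10)^3 - 5*(10)^2 - 4*(10)^1 = (-5000) + (-500) + (-40) = -5540; answer -5540
Part III: S2 = -5540; r = -19; cross terms: (-4*-19 - 20*-34)=756, (20*25 - -17*-19)=177, (-17*-34 - -4*25)=678; twice the area = |1611| = 1611; area = 1611/2; boundary points = 3 + 1 + 1 = 5; strictly interior points = area - boundary/2 + 1 = 804; answer 804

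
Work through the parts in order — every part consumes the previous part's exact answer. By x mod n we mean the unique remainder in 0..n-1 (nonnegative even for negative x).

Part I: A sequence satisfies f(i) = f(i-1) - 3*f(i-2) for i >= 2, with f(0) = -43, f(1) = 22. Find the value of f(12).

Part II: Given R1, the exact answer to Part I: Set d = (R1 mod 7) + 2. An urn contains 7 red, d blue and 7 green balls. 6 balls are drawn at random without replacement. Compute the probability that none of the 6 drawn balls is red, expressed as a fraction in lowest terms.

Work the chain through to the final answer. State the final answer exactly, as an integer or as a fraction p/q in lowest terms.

11/442

Part I: f(2) = 1*(22) - 3*(-43) = 151; iterating: f(2)=151, f(3)=85, f(4)=-368, f(5)=-623, f(6)=481, f(7)=2350, f(8)=907, f(9)=-6143, f(10)=-8864, f(11)=9565, f(12)=36157; answer 36157
Part II: R1 = 36157; d = 4; total draws C(18,6) = 18564; favorable C(11,6) = 462; P = 11/442; answer 11/442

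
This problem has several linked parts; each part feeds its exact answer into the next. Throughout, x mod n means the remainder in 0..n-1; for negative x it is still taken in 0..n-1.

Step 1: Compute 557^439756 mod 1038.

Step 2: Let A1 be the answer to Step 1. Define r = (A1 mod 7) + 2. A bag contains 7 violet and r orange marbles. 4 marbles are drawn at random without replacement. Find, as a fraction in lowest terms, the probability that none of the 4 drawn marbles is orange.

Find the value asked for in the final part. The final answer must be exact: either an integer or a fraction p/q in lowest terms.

1/6

Step 1: squarings mod 1038: 557^1=557, 557^2=925, 557^4=313, 557^8=397, 557^16=871, 557^32=901, 557^64=85, 557^128=997, 557^256=643, 557^512=325, 557^1024=787, 557^2048=721, 557^4096=841, 557^8192=403, 557^16384=481, 557^32768=925, 557^65536=313, 557^131072=397, 557^262144=871; 557^439756 = 557^4 * 557^8 * 557^64 * 557^128 * 557^256 * 557^1024 * 557^4096 * 557^8192 * 557^32768 * 557^131072 * 557^262144 = 169 (mod 1038); answer 169
Step 2: A1 = 169; r = 3; total draws C(10,4) = 210; favorable C(7,4) = 35; P = 1/6; answer 1/6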